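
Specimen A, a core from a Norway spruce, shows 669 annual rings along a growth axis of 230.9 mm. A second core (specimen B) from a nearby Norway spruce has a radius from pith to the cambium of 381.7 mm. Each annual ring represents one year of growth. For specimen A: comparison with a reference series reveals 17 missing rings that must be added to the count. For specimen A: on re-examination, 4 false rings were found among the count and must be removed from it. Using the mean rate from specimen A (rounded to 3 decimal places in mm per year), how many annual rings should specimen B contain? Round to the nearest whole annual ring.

Specimen A: correcting the raw count gives 669 − 4 + 17 = 682 true annual rings.
A: Extension rate ≈ 230.9 / 682 = 0.339 mm/yr.
Specimen B: 381.7 mm / 0.339 mm per year = 1125.96 years ≈ 1126 annual rings.

1126 annual rings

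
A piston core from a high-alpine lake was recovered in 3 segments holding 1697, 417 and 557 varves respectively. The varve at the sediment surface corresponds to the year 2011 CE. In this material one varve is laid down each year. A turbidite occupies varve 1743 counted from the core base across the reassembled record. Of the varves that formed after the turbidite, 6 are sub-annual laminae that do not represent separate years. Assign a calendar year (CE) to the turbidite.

Total varves = 1697 + 417 + 557 = 2671.
2671 − 1743 = 928 varves lie beyond the turbidite toward the sediment surface.
928 − 6 false = 922 true varves after the turbidite.
2011 − 922 = 1089 CE.

1089 CE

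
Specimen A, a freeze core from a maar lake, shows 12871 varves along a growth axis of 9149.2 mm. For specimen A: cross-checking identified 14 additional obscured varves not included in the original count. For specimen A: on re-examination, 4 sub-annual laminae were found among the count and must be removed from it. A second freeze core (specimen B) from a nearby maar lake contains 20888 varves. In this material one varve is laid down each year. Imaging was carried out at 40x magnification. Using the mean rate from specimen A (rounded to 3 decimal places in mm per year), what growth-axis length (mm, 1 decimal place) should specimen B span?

14830.5 mm

Specimen A: after corrections the count is 12871 − 4 + 14 = 12881 varves.
A: Mean rate = 9149.2 mm / 12881 years ≈ 0.710 mm/year.
Length of B = 0.710 × 20888 = 14830.5 mm.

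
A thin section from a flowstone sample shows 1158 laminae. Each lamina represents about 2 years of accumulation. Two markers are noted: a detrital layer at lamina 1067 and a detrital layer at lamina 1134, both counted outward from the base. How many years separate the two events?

134 years

The two markers are separated by 1134 − 1067 = 67 laminae.
Multiplying by 2 years per lamina: 67 × 2 = 134 years.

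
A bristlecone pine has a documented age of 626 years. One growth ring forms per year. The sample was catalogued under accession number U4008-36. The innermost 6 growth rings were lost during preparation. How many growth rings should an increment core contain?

620 growth rings

Expected growth rings over 626 years: 626.
626 − 6 missed = 620 growth rings expected in the prepared section.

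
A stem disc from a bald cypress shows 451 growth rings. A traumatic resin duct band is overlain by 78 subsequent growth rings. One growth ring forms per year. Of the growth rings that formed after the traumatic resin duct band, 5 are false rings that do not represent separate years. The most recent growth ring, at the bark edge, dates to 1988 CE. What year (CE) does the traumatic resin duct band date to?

78 growth rings post-date the traumatic resin duct band.
Removing the 5 false growth rings leaves 78 − 5 = 73 true growth rings beyond the traumatic resin duct band.
1988 − 73 = 1915 CE.

1915 CE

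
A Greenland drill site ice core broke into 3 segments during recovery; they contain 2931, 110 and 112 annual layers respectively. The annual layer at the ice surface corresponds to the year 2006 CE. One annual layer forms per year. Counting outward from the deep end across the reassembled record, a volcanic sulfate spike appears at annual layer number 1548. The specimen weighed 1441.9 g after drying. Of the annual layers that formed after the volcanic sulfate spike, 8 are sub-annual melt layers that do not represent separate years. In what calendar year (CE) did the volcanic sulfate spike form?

409 CE

Total annual layers = 2931 + 110 + 112 = 3153.
The volcanic sulfate spike sits at annual layer 1548 from the deep end, so 3153 − 1548 = 1605 annual layers formed after it.
Removing the 8 false annual layers leaves 1605 − 8 = 1597 true annual layers beyond the volcanic sulfate spike.
The annual layer at the ice surface is 2006 CE, so the volcanic sulfate spike dates to 2006 − 1597 = 409 CE.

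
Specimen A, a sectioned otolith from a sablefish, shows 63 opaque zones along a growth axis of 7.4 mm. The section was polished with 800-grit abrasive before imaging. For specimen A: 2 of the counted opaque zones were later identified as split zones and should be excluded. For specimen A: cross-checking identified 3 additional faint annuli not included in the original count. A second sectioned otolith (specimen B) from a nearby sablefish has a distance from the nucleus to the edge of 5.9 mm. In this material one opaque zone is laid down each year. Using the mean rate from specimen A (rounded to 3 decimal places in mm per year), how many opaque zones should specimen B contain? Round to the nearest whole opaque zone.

51 opaque zones

Specimen A: correcting the raw count gives 63 − 2 + 3 = 64 true opaque zones.
A: 7.4 mm over 64 years gives 7.4 / 64 ≈ 0.116 mm/year.
Specimen B: 5.9 mm / 0.116 mm per year = 50.86 years ≈ 51 opaque zones.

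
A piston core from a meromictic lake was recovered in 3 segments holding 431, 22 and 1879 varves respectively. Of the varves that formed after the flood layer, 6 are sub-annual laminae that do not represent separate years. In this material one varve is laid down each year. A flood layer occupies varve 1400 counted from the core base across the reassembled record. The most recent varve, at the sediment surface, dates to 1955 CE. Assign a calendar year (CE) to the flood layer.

1029 CE

Total varves = 431 + 22 + 1879 = 2332.
The flood layer sits at varve 1400 from the core base, so 2332 − 1400 = 932 varves formed after it.
Excluding 6 false varves: 932 − 6 = 926.
Counting back 926 years from 1955 CE places the flood layer in 1955 − 926 = 1029 CE.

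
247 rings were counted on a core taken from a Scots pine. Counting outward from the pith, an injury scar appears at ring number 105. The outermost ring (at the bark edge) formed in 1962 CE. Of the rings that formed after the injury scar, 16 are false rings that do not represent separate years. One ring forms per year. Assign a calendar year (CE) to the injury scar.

Between ring 105 and the bark edge there are 247 − 105 = 142 rings.
Excluding 16 false rings: 142 − 16 = 126.
Counting back 126 years from 1962 CE places the injury scar in 1962 − 126 = 1836 CE.

1836 CE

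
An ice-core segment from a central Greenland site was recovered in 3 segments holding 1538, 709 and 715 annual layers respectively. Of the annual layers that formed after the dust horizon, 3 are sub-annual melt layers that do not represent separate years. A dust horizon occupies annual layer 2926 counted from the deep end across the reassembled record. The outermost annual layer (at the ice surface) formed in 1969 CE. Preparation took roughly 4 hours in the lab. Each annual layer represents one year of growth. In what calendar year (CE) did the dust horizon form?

Total annual layers = 1538 + 709 + 715 = 2962.
2962 − 2926 = 36 annual layers lie beyond the dust horizon toward the ice surface.
Excluding 3 false annual layers: 36 − 3 = 33.
Counting back 33 years from 1969 CE places the dust horizon in 1969 − 33 = 1936 CE.

1936 CE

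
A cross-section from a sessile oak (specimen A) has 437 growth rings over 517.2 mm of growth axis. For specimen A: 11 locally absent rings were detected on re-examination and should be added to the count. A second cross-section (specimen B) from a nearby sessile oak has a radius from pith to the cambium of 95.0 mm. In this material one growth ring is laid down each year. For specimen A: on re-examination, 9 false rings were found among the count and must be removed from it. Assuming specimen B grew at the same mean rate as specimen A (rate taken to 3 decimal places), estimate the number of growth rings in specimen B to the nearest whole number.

Specimen A: true growth ring count = 437 − 9 + 11 = 439.
A: 517.2 mm over 439 years gives 517.2 / 439 ≈ 1.178 mm/yr.
Specimen B: 95.0 mm / 1.178 mm per year = 80.65 years ≈ 81 growth rings.

81 growth rings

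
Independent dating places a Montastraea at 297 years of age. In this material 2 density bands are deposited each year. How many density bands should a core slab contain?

With 2 density bands per year, 297 years would produce 297 × 2 = 594 density bands.
So 594 density bands should be present.

594 density bands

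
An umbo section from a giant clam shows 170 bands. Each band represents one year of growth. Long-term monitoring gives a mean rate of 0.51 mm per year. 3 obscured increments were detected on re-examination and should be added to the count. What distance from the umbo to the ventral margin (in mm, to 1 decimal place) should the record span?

After corrections the count is 170 + 3 = 173 bands.
Length ≈ 0.51 × 173 = 88.2 mm.

88.2 mm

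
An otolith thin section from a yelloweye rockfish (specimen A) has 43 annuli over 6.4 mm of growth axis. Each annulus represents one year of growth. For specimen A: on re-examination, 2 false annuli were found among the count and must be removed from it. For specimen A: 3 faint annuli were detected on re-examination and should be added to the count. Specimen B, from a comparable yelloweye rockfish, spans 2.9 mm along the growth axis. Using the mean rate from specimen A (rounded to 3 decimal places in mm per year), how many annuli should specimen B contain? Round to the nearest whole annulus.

Specimen A: after corrections the count is 43 − 2 + 3 = 44 annuli.
A: Extension rate ≈ 6.4 / 44 = 0.145 mm/yr.
Specimen B: 2.9 mm / 0.145 mm per year = 20.00 years ≈ 20 annuli.

20 annuli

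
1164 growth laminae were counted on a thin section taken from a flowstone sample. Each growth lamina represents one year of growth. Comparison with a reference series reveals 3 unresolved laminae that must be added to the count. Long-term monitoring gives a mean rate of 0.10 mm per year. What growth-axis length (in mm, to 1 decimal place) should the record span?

116.7 mm

Adjusted count: 1164 + 3 = 1167 growth laminae.
Length ≈ 0.10 × 1167 = 116.7 mm.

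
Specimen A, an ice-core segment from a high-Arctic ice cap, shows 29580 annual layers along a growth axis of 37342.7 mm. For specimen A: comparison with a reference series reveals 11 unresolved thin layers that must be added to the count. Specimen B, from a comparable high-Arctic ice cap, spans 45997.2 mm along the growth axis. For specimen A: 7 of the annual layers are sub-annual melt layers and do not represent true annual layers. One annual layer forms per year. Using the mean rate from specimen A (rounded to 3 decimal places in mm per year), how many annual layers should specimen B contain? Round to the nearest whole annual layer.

36448 annual layers

Specimen A: true annual layer count = 29580 − 7 + 11 = 29584.
A: Mean rate = 37342.7 mm / 29584 years ≈ 1.262 mm/yr.
B spans 45997.2 / 1.262 = 36447.86 years ≈ 36448 annual layers.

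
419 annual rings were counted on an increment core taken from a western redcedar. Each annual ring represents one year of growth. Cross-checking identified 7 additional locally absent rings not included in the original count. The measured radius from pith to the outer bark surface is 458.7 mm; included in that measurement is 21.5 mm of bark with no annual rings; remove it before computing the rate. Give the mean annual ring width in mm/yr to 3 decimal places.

After corrections the count is 419 + 7 = 426 annual rings.
The growth record spans 458.7 − 21.5 = 437.2 mm.
Extension rate ≈ 437.2 / 426 = 1.026 mm/yr.

1.026 mm/yr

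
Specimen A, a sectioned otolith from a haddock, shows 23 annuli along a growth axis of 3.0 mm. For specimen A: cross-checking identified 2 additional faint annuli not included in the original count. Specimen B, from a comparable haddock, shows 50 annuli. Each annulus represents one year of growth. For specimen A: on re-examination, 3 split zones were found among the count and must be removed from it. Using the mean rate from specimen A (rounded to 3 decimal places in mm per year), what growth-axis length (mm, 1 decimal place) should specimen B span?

Specimen A: correcting the raw count gives 23 − 3 + 2 = 22 true annuli.
A: 3.0 mm over 22 years gives 3.0 / 22 ≈ 0.136 mm/yr.
For B, 0.136 mm/year × 50 years = 6.8 mm.

6.8 mm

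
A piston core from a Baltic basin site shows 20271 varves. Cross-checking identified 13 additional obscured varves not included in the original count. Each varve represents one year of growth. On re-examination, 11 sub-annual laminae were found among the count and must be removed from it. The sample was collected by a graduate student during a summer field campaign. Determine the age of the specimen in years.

20273 years

Correcting the raw count gives 20271 − 11 + 13 = 20273 true varves.
With a one-to-one varve periodicity this is 20273 years.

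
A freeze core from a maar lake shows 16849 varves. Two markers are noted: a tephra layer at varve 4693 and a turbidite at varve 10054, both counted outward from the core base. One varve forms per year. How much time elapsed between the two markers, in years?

5361 years

Separation: 10054 − 4693 = 5361 varves.
One varve per year makes the interval 5361 years.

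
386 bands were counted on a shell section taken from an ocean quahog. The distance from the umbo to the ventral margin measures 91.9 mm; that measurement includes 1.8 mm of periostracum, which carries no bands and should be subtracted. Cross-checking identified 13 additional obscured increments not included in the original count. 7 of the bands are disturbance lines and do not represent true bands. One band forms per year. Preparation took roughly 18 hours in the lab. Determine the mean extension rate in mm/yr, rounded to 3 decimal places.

0.230 mm/yr

Adjusted count: 386 − 7 + 13 = 392 bands.
Removing the 1.8 mm offcut leaves 91.9 − 1.8 = 90.1 mm.
Mean rate = 90.1 mm / 392 years ≈ 0.230 mm/yr.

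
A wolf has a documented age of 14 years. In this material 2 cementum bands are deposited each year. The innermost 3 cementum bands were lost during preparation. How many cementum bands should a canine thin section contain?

25 cementum bands

14 years at 2 cementum bands per year gives 14 × 2 = 28 cementum bands.
Less the 3 uncaptured cementum bands: 28 − 3 = 25.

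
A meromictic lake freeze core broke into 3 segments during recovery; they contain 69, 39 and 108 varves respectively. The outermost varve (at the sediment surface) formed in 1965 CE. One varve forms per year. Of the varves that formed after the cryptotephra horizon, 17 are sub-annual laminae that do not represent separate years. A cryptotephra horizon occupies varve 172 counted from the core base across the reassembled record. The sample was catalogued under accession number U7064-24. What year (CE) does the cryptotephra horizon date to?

Total varves = 69 + 39 + 108 = 216.
Between varve 172 and the sediment surface there are 216 − 172 = 44 varves.
Excluding 17 false varves: 44 − 17 = 27.
1965 − 27 = 1938 CE.

1938 CE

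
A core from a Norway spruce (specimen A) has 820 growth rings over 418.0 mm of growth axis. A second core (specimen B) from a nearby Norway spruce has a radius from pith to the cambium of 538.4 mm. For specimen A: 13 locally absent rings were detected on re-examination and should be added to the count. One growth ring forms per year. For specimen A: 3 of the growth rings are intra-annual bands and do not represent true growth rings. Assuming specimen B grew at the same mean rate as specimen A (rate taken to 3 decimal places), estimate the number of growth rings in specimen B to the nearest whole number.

1068 growth rings

Specimen A: true growth ring count = 820 − 3 + 13 = 830.
A: Extension rate ≈ 418.0 / 830 = 0.504 mm/year.
B spans 538.4 / 0.504 = 1068.25 years ≈ 1068 growth rings.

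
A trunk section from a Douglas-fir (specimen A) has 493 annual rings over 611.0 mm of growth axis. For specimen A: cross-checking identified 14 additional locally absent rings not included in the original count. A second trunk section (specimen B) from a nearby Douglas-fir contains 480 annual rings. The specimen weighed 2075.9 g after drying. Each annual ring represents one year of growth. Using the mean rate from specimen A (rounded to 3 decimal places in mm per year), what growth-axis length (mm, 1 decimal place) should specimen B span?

578.4 mm

Specimen A: adjusted count: 493 + 14 = 507 annual rings.
A: 611.0 mm over 507 years gives 611.0 / 507 ≈ 1.205 mm/yr.
B's length ≈ 1.205 × 480 = 578.4 mm.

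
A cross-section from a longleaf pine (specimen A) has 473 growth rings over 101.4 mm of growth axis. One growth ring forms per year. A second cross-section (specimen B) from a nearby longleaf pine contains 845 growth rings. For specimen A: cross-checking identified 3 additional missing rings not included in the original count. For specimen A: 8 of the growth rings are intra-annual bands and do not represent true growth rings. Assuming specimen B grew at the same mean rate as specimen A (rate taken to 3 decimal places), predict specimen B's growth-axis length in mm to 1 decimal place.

Specimen A: adjusted count: 473 − 8 + 3 = 468 growth rings.
A: 101.4 mm over 468 years gives 101.4 / 468 ≈ 0.217 mm/year.
B's length ≈ 0.217 × 845 = 183.4 mm.

183.4 mm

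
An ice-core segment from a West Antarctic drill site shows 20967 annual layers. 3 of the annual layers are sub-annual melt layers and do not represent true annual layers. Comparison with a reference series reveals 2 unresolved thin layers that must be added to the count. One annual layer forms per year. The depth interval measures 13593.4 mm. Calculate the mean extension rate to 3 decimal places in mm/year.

True annual layer count = 20967 − 3 + 2 = 20966.
Mean rate = 13593.4 mm / 20966 years ≈ 0.648 mm/year.

0.648 mm/year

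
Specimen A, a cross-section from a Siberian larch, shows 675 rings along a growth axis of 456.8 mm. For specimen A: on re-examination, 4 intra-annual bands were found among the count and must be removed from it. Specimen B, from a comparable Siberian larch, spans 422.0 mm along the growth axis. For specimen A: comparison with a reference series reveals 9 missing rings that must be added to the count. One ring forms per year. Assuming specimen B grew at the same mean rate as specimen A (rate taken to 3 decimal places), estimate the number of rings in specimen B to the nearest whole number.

628 rings

Specimen A: true ring count = 675 − 4 + 9 = 680.
A: 456.8 mm over 680 years gives 456.8 / 680 ≈ 0.672 mm/yr.
Specimen B: 422.0 mm / 0.672 mm per year = 627.98 years ≈ 628 rings.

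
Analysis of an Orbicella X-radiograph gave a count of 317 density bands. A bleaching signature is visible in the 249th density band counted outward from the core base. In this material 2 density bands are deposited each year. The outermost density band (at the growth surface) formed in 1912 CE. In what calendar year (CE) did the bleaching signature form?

1878 CE

Between density band 249 and the growth surface there are 317 − 249 = 68 density bands.
With 2 density bands per year, 68 / 2 = 34 years.
The density band at the growth surface is 1912 CE, so the bleaching signature dates to 1912 − 34 = 1878 CE.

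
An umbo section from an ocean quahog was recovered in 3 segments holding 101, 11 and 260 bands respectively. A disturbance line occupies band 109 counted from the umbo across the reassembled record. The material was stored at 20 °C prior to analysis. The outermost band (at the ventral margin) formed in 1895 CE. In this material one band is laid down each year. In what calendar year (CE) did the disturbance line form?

1632 CE

Total bands = 101 + 11 + 260 = 372.
The disturbance line sits at band 109 from the umbo, so 372 − 109 = 263 bands formed after it.
Counting back 263 years from 1895 CE places the disturbance line in 1895 − 263 = 1632 CE.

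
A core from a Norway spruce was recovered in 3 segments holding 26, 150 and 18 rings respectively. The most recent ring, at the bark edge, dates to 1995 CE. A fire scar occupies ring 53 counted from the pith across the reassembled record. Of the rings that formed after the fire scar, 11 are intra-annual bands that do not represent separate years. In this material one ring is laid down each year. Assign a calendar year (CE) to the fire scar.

Total rings = 26 + 150 + 18 = 194.
The fire scar sits at ring 53 from the pith, so 194 − 53 = 141 rings formed after it.
Excluding 11 false rings: 141 − 11 = 130.
The ring at the bark edge is 1995 CE, so the fire scar dates to 1995 − 130 = 1865 CE.

1865 CE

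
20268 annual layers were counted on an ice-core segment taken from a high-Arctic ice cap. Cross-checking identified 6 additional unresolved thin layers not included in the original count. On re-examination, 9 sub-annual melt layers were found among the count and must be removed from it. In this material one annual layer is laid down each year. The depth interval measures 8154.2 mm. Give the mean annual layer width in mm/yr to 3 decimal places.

Adjusted count: 20268 − 9 + 6 = 20265 annual layers.
Extension rate ≈ 8154.2 / 20265 = 0.402 mm/yr.

0.402 mm/yr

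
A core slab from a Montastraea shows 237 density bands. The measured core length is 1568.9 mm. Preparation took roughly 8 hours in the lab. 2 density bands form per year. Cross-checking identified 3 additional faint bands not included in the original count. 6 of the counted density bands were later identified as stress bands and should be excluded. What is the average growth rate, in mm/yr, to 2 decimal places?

Correcting the raw count gives 237 − 6 + 3 = 234 true density bands.
With 2 density bands per year, 234 / 2 = 117 years.
Mean rate = 1568.9 mm / 117 years ≈ 13.41 mm/yr.

13.41 mm/yr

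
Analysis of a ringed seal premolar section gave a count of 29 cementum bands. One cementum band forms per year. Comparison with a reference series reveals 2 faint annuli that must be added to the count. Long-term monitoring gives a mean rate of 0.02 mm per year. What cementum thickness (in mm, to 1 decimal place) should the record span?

0.6 mm

True cementum band count = 29 + 2 = 31.
31 years at 0.02 mm/year gives 0.02 × 31 = 0.6 mm.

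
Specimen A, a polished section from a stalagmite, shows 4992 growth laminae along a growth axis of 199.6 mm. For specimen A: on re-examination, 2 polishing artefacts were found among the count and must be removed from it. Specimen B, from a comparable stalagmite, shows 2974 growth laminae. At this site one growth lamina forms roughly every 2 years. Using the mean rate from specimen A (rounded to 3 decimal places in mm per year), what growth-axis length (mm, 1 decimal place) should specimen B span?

119.0 mm

Specimen A: correcting the raw count gives 4992 − 2 = 4990 true growth laminae.
Specimen A: at 2 years per growth lamina, 4990 × 2 = 9980 years.
A: 199.6 mm over 9980 years gives 199.6 / 9980 ≈ 0.020 mm/yr.
Specimen B: 2974 growth laminae at 2 years each span 2974 × 2 = 5948 years. B's length ≈ 0.020 × 5948 = 119.0 mm.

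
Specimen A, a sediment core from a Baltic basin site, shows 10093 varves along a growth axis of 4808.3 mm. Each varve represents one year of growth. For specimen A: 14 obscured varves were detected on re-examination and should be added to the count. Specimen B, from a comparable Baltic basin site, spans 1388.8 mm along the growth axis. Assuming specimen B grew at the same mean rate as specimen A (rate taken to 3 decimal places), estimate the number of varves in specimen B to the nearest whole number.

Specimen A: after corrections the count is 10093 + 14 = 10107 varves.
A: Extension rate ≈ 4808.3 / 10107 = 0.476 mm/year.
Specimen B: 1388.8 mm / 0.476 mm per year = 2917.65 years ≈ 2918 varves.

2918 varves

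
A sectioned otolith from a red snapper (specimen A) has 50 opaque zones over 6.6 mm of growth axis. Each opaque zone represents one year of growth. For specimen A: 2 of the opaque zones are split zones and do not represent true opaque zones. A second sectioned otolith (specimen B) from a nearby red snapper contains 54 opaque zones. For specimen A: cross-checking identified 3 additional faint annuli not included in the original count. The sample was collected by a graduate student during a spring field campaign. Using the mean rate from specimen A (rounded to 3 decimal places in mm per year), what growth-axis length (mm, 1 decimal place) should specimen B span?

Specimen A: correcting the raw count gives 50 − 2 + 3 = 51 true opaque zones.
A: 6.6 mm over 51 years gives 6.6 / 51 ≈ 0.129 mm/year.
B's length ≈ 0.129 × 54 = 7.0 mm.

7.0 mm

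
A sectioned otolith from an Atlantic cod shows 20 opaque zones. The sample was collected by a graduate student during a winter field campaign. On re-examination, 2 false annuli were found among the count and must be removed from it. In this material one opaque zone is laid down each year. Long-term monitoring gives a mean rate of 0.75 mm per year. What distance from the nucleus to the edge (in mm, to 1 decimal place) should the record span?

True opaque zone count = 20 − 2 = 18.
18 years at 0.75 mm/year gives 0.75 × 18 = 13.5 mm.

13.5 mm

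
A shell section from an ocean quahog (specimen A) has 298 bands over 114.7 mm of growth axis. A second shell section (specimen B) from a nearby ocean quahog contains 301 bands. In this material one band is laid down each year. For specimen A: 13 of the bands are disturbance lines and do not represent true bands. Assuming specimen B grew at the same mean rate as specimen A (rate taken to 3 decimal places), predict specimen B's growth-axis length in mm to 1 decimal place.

121.0 mm

Specimen A: after corrections the count is 298 − 13 = 285 bands.
A: 114.7 mm over 285 years gives 114.7 / 285 ≈ 0.402 mm/year.
B's length ≈ 0.402 × 301 = 121.0 mm.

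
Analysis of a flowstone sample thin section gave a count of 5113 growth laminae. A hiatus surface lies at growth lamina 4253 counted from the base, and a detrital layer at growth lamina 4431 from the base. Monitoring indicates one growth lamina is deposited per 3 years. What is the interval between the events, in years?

534 years

Separation: 4431 − 4253 = 178 growth laminae.
178 growth laminae at 3 years each span 178 × 3 = 534 years.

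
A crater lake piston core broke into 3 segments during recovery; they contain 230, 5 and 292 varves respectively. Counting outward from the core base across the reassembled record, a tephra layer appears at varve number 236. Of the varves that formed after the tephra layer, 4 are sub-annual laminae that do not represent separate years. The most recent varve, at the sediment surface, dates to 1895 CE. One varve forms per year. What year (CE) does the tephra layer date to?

Total varves = 230 + 5 + 292 = 527.
527 − 236 = 291 varves lie beyond the tephra layer toward the sediment surface.
Excluding 4 false varves: 291 − 4 = 287.
Counting back 287 years from 1895 CE places the tephra layer in 1895 − 287 = 1608 CE.

1608 CE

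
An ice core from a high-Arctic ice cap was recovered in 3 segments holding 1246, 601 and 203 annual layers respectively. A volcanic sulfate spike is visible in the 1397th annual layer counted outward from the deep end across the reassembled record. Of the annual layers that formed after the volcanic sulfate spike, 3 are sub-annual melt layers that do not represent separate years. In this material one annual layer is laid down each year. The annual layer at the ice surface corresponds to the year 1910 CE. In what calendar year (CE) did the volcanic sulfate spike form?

1260 CE

Total annual layers = 1246 + 601 + 203 = 2050.
2050 − 1397 = 653 annual layers lie beyond the volcanic sulfate spike toward the ice surface.
653 − 3 false = 650 true annual layers after the volcanic sulfate spike.
The annual layer at the ice surface is 1910 CE, so the volcanic sulfate spike dates to 1910 − 650 = 1260 CE.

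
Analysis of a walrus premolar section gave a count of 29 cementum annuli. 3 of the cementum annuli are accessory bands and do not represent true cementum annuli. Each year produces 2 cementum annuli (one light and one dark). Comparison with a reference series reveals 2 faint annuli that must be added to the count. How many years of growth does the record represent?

Adjusted count: 29 − 3 + 2 = 28 cementum annuli.
With 2 cementum annuli per year, 28 / 2 = 14 years.

14 yr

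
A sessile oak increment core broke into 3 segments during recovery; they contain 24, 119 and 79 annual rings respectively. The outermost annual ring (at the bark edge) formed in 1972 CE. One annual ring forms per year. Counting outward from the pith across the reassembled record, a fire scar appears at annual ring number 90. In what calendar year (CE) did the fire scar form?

1840 CE

Total annual rings = 24 + 119 + 79 = 222.
The fire scar sits at annual ring 90 from the pith, so 222 − 90 = 132 annual rings formed after it.
Counting back 132 years from 1972 CE places the fire scar in 1972 − 132 = 1840 CE.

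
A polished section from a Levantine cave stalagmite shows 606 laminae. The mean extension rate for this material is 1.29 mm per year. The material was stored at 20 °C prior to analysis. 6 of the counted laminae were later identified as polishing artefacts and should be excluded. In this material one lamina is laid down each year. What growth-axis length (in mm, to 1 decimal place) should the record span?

Correcting the raw count gives 606 − 6 = 600 true laminae.
Length ≈ 1.29 × 600 = 774.0 mm.

774.0 mm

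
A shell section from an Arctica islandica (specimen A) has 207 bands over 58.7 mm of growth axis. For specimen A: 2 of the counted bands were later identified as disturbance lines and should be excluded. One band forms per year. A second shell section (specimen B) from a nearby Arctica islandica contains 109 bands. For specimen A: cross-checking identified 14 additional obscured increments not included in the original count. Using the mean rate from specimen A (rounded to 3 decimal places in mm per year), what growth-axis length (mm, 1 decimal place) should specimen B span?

Specimen A: after corrections the count is 207 − 2 + 14 = 219 bands.
A: Extension rate ≈ 58.7 / 219 = 0.268 mm per year.
For B, 0.268 mm/year × 109 years = 29.2 mm.

29.2 mm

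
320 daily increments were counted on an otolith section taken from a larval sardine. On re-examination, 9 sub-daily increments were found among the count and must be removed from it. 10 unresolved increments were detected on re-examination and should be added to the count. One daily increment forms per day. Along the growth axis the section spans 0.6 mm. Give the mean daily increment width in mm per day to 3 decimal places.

0.002 mm per day

Adjusted count: 320 − 9 + 10 = 321 daily increments.
Extension rate ≈ 0.6 / 321 = 0.002 mm per day.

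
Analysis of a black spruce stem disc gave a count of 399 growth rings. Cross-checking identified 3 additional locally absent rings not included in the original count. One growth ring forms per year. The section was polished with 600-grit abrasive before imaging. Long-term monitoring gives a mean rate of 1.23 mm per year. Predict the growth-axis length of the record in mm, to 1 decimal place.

Correcting the raw count gives 399 + 3 = 402 true growth rings.
Predicted length = 1.23 mm/year × 402 years = 494.5 mm.

494.5 mm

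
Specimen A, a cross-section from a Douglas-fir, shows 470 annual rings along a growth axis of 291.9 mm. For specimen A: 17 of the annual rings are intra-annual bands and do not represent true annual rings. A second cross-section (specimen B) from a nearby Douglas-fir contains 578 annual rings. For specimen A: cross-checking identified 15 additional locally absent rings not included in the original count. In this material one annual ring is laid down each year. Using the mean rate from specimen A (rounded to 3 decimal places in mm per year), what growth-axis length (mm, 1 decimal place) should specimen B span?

Specimen A: true annual ring count = 470 − 17 + 15 = 468.
A: 291.9 mm over 468 years gives 291.9 / 468 ≈ 0.624 mm per year.
For B, 0.624 mm/year × 578 years = 360.7 mm.

360.7 mm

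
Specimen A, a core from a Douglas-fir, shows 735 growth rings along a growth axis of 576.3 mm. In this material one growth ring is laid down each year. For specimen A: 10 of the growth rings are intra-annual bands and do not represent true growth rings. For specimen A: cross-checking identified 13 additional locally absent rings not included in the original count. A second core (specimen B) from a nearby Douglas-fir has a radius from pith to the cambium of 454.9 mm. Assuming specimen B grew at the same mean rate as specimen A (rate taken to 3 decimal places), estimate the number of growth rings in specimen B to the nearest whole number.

Specimen A: true growth ring count = 735 − 10 + 13 = 738.
A: Extension rate ≈ 576.3 / 738 = 0.781 mm/yr.
Specimen B: 454.9 mm / 0.781 mm per year = 582.46 years ≈ 582 growth rings.

582 growth rings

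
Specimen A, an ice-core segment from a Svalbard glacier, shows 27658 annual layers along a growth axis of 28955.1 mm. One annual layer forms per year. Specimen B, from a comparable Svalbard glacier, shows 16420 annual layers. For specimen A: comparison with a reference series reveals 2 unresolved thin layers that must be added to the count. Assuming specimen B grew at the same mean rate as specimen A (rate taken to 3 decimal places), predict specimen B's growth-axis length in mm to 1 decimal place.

17191.7 mm

Specimen A: true annual layer count = 27658 + 2 = 27660.
A: Mean rate = 28955.1 mm / 27660 years ≈ 1.047 mm per year.
B's length ≈ 1.047 × 16420 = 17191.7 mm.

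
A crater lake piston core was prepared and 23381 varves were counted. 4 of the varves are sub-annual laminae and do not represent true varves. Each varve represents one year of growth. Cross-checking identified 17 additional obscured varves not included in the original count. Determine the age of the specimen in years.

Correcting the raw count gives 23381 − 4 + 17 = 23394 true varves.
One varve per year makes the duration 23394 years.

23394 yr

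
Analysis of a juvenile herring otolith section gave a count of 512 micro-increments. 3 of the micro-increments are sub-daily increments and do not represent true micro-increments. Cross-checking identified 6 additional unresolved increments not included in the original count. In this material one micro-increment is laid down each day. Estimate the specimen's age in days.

True micro-increment count = 512 − 3 + 6 = 515.
With a one-to-one micro-increment periodicity this is 515 days.

515 days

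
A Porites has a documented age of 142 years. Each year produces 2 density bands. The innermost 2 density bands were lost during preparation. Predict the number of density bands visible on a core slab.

282 density bands

142 years at 2 density bands per year gives 142 × 2 = 284 density bands.
284 − 2 missed = 282 density bands expected in the prepared section.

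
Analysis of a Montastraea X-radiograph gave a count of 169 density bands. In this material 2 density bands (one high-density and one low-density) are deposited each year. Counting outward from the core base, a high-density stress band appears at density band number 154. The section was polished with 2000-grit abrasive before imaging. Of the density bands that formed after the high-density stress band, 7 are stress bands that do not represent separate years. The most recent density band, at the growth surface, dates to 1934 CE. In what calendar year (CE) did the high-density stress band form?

Between density band 154 and the growth surface there are 169 − 154 = 15 density bands.
Excluding 7 false density bands: 15 − 7 = 8.
With 2 density bands per year, 8 / 2 = 4 years.
The density band at the growth surface is 1934 CE, so the high-density stress band dates to 1934 − 4 = 1930 CE.

1930 CE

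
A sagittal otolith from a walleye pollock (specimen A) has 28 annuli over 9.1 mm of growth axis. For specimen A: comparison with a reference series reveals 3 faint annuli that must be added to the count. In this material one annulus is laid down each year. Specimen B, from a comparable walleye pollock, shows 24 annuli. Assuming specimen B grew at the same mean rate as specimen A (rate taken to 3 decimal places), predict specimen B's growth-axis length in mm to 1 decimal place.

Specimen A: true annulus count = 28 + 3 = 31.
A: Mean rate = 9.1 mm / 31 years ≈ 0.294 mm/yr.
For B, 0.294 mm/year × 24 years = 7.1 mm.

7.1 mm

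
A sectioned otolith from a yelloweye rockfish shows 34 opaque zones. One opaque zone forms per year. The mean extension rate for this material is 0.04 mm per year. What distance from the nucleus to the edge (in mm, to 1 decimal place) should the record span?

1.4 mm

34 years of growth are recorded.
Length ≈ 0.04 × 34 = 1.4 mm.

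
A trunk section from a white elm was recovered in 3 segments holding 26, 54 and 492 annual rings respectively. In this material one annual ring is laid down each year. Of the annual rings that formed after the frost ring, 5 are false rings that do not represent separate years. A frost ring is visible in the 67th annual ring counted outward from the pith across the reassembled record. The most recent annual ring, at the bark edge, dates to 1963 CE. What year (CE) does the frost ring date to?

1463 CE

Total annual rings = 26 + 54 + 492 = 572.
The frost ring sits at annual ring 67 from the pith, so 572 − 67 = 505 annual rings formed after it.
505 − 5 false = 500 true annual rings after the frost ring.
Counting back 500 years from 1963 CE places the frost ring in 1963 − 500 = 1463 CE.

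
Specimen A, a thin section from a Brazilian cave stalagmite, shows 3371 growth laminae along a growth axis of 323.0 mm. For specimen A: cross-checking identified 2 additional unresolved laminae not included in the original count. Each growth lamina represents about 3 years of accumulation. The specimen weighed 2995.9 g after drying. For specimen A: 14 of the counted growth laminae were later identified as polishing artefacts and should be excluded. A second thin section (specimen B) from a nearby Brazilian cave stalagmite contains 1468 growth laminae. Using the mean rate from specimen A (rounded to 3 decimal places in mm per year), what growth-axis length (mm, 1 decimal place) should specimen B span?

140.9 mm

Specimen A: true growth lamina count = 3371 − 14 + 2 = 3359.
Specimen A: at 3 years per growth lamina, 3359 × 3 = 10077 years.
A: 323.0 mm over 10077 years gives 323.0 / 10077 ≈ 0.032 mm per year.
Specimen B: multiplying by 3 years per growth lamina: 1468 × 3 = 4404 years. For B, 0.032 mm/year × 4404 years = 140.9 mm.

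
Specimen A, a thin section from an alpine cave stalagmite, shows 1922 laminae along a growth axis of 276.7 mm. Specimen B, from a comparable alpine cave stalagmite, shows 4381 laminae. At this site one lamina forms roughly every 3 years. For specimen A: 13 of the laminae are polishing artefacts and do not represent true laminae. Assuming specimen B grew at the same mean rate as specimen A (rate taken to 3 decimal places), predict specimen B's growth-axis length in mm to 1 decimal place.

Specimen A: adjusted count: 1922 − 13 = 1909 laminae.
Specimen A: 1909 laminae at 3 years each span 1909 × 3 = 5727 years.
A: Mean rate = 276.7 mm / 5727 years ≈ 0.048 mm/yr.
Specimen B: 4381 laminae at 3 years each span 4381 × 3 = 13143 years. Length of B = 0.048 × 13143 = 630.9 mm.

630.9 mm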